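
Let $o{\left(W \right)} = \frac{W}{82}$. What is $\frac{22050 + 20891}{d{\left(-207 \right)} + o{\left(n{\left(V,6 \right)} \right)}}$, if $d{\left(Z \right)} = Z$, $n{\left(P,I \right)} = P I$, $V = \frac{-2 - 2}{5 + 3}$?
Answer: $- \frac{3521162}{16977} \approx -207.41$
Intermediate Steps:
$V = - \frac{1}{2}$ ($V = - \frac{4}{8} = \left(-4\right) \frac{1}{8} = - \frac{1}{2} \approx -0.5$)
$n{\left(P,I \right)} = I P$
$o{\left(W \right)} = \frac{W}{82}$ ($o{\left(W \right)} = W \frac{1}{82} = \frac{W}{82}$)
$\frac{22050 + 20891}{d{\left(-207 \right)} + o{\left(n{\left(V,6 \right)} \right)}} = \frac{22050 + 20891}{-207 + \frac{6 \left(- \frac{1}{2}\right)}{82}} = \frac{42941}{-207 + \frac{1}{82} \left(-3\right)} = \frac{42941}{-207 - \frac{3}{82}} = \frac{42941}{- \frac{16977}{82}} = 42941 \left(- \frac{82}{16977}\right) = - \frac{3521162}{16977}$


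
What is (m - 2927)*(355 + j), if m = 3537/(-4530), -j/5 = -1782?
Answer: -8192018497/302 ≈ -2.7126e+7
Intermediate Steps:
j = 8910 (j = -5*(-1782) = 8910)
m = -1179/1510 (m = 3537*(-1/4530) = -1179/1510 ≈ -0.78080)
(m - 2927)*(355 + j) = (-1179/1510 - 2927)*(355 + 8910) = -4420949/1510*9265 = -8192018497/302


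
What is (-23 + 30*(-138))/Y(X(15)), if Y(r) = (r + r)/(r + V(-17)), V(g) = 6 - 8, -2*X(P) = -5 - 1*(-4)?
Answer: 12489/2 ≈ 6244.5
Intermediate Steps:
X(P) = 1/2 (X(P) = -(-5 - 1*(-4))/2 = -(-5 + 4)/2 = -1/2*(-1) = 1/2)
V(g) = -2
Y(r) = 2*r/(-2 + r) (Y(r) = (r + r)/(r - 2) = (2*r)/(-2 + r) = 2*r/(-2 + r))
(-23 + 30*(-138))/Y(X(15)) = (-23 + 30*(-138))/((2*(1/2)/(-2 + 1/2))) = (-23 - 4140)/((2*(1/2)/(-3/2))) = -4163/(2*(1/2)*(-2/3)) = -4163/(-2/3) = -4163*(-3/2) = 12489/2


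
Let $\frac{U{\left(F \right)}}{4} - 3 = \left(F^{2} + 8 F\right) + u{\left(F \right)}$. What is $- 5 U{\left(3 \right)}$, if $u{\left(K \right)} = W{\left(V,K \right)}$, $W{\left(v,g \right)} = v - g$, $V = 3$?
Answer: $-720$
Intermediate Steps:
$u{\left(K \right)} = 3 - K$
$U{\left(F \right)} = 24 + 4 F^{2} + 28 F$ ($U{\left(F \right)} = 12 + 4 \left(\left(F^{2} + 8 F\right) - \left(-3 + F\right)\right) = 12 + 4 \left(3 + F^{2} + 7 F\right) = 12 + \left(12 + 4 F^{2} + 28 F\right) = 24 + 4 F^{2} + 28 F$)
$- 5 U{\left(3 \right)} = - 5 \left(24 + 4 \cdot 3^{2} + 28 \cdot 3\right) = - 5 \left(24 + 4 \cdot 9 + 84\right) = - 5 \left(24 + 36 + 84\right) = \left(-5\right) 144 = -720$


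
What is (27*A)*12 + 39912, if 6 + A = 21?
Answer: 44772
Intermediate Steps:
A = 15 (A = -6 + 21 = 15)
(27*A)*12 + 39912 = (27*15)*12 + 39912 = 405*12 + 39912 = 4860 + 39912 = 44772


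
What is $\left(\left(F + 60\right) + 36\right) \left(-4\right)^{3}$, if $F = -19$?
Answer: $-4928$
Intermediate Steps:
$\left(\left(F + 60\right) + 36\right) \left(-4\right)^{3} = \left(\left(-19 + 60\right) + 36\right) \left(-4\right)^{3} = \left(41 + 36\right) \left(-64\right) = 77 \left(-64\right) = -4928$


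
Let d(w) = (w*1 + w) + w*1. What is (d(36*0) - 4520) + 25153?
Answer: 20633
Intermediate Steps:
d(w) = 3*w (d(w) = (w + w) + w = 2*w + w = 3*w)
(d(36*0) - 4520) + 25153 = (3*(36*0) - 4520) + 25153 = (3*0 - 4520) + 25153 = (0 - 4520) + 25153 = -4520 + 25153 = 20633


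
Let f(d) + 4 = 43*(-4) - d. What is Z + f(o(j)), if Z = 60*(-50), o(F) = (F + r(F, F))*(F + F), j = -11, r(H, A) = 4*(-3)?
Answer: -3682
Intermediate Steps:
r(H, A) = -12
o(F) = 2*F*(-12 + F) (o(F) = (F - 12)*(F + F) = (-12 + F)*(2*F) = 2*F*(-12 + F))
f(d) = -176 - d (f(d) = -4 + (43*(-4) - d) = -4 + (-172 - d) = -176 - d)
Z = -3000
Z + f(o(j)) = -3000 + (-176 - 2*(-11)*(-12 - 11)) = -3000 + (-176 - 2*(-11)*(-23)) = -3000 + (-176 - 1*506) = -3000 + (-176 - 506) = -3000 - 682 = -3682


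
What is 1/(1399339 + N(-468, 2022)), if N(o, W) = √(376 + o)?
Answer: 1399339/1958149637013 - 2*I*√23/1958149637013 ≈ 7.1462e-7 - 4.8983e-12*I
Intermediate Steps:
1/(1399339 + N(-468, 2022)) = 1/(1399339 + √(376 - 468)) = 1/(1399339 + √(-92)) = 1/(1399339 + 2*I*√23)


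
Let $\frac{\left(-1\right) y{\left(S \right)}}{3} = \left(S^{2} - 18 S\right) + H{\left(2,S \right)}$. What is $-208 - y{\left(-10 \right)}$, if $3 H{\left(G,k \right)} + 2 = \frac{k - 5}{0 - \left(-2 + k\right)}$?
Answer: $\frac{2515}{4} \approx 628.75$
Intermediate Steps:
$H{\left(G,k \right)} = - \frac{2}{3} + \frac{-5 + k}{3 \left(2 - k\right)}$ ($H{\left(G,k \right)} = - \frac{2}{3} + \frac{\left(k - 5\right) \frac{1}{0 - \left(-2 + k\right)}}{3} = - \frac{2}{3} + \frac{\left(-5 + k\right) \frac{1}{2 - k}}{3} = - \frac{2}{3} + \frac{\frac{1}{2 - k} \left(-5 + k\right)}{3} = - \frac{2}{3} + \frac{-5 + k}{3 \left(2 - k\right)}$)
$y{\left(S \right)} = - 3 S^{2} + 54 S - \frac{3 \left(3 - S\right)}{-2 + S}$ ($y{\left(S \right)} = - 3 \left(\left(S^{2} - 18 S\right) + \frac{3 - S}{-2 + S}\right) = - 3 \left(S^{2} - 18 S + \frac{3 - S}{-2 + S}\right) = - 3 S^{2} + 54 S - \frac{3 \left(3 - S\right)}{-2 + S}$)
$-208 - y{\left(-10 \right)} = -208 - \frac{3 \left(-3 - 10 - 10 \left(-2 - 10\right) \left(18 - -10\right)\right)}{-2 - 10} = -208 - \frac{3 \left(-3 - 10 - - 120 \left(18 + 10\right)\right)}{-12} = -208 - 3 \left(- \frac{1}{12}\right) \left(-3 - 10 - \left(-120\right) 28\right) = -208 - 3 \left(- \frac{1}{12}\right) \left(-3 - 10 + 3360\right) = -208 - 3 \left(- \frac{1}{12}\right) 3347 = -208 - - \frac{3347}{4} = -208 + \frac{3347}{4} = \frac{2515}{4}$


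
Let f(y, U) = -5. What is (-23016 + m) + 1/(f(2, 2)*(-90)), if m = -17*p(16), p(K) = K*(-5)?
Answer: -9745199/450 ≈ -21656.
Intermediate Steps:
p(K) = -5*K
m = 1360 (m = -(-85)*16 = -17*(-80) = 1360)
(-23016 + m) + 1/(f(2, 2)*(-90)) = (-23016 + 1360) + 1/(-5*(-90)) = -21656 + 1/450 = -9745199/450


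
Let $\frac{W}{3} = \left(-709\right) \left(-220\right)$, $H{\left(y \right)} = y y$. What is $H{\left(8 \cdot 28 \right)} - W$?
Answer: $-417764$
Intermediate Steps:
$H{\left(y \right)} = y^{2}$
$W = 467940$ ($W = 3 \left(\left(-709\right) \left(-220\right)\right) = 3 \cdot 155980 = 467940$)
$H{\left(8 \cdot 28 \right)} - W = \left(8 \cdot 28\right)^{2} - 467940 = 224^{2} - 467940 = 50176 - 467940 = -417764$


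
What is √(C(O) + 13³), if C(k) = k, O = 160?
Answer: √2357 ≈ 48.549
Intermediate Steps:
√(C(O) + 13³) = √(160 + 13³) = √(160 + 2197) = √2357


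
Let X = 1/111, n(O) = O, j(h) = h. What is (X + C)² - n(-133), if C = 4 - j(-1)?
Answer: 1947829/12321 ≈ 158.09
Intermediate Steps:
C = 5 (C = 4 - 1*(-1) = 4 + 1 = 5)
X = 1/111 ≈ 0.0090090
(X + C)² - n(-133) = (1/111 + 5)² - 1*(-133) = (556/111)² + 133 = 309136/12321 + 133 = 1947829/12321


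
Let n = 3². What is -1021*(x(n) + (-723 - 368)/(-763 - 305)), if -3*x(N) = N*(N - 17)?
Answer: -27284183/1068 ≈ -25547.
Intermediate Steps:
n = 9
x(N) = -N*(-17 + N)/3 (x(N) = -N*(N - 17)/3 = -N*(-17 + N)/3)
-1021*(x(n) + (-723 - 368)/(-763 - 305)) = -1021*((⅓)*9*(17 - 1*9) + (-723 - 368)/(-763 - 305)) = -1021*((⅓)*9*(17 - 9) - 1091/(-1068)) = -1021*((⅓)*9*8 - 1091*(-1/1068)) = -1021*(24 + 1091/1068) = -1021*26723/1068 = -27284183/1068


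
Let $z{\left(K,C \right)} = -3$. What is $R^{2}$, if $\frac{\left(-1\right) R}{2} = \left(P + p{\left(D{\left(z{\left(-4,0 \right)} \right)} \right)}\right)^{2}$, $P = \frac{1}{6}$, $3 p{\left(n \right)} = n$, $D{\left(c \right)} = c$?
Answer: $\frac{625}{324} \approx 1.929$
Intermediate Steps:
$p{\left(n \right)} = \frac{n}{3}$
$P = \frac{1}{6} \approx 0.16667$
$R = - \frac{25}{18}$ ($R = - 2 \left(\frac{1}{6} + \frac{1}{3} \left(-3\right)\right)^{2} = - 2 \left(\frac{1}{6} - 1\right)^{2} = - 2 \left(- \frac{5}{6}\right)^{2} = \left(-2\right) \frac{25}{36} = - \frac{25}{18} \approx -1.3889$)
$R^{2} = \left(- \frac{25}{18}\right)^{2} = \frac{625}{324}$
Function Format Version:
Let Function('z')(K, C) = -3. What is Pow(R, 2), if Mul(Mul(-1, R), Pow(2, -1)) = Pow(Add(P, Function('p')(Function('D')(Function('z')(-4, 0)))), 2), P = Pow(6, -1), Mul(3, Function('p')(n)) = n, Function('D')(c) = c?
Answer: Rational(625, 324) ≈ 1.9290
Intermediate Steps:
Function('p')(n) = Mul(Rational(1, 3), n)
P = Rational(1, 6) ≈ 0.16667
R = Rational(-25, 18) (R = Mul(-2, Pow(Add(Rational(1, 6), Mul(Rational(1, 3), -3)), 2)) = Mul(-2, Pow(Add(Rational(1, 6), -1), 2)) = Mul(-2, Pow(Rational(-5, 6), 2)) = Mul(-2, Rational(25, 36)) = Rational(-25, 18) ≈ -1.3889)
Pow(R, 2) = Pow(Rational(-25, 18), 2) = Rational(625, 324)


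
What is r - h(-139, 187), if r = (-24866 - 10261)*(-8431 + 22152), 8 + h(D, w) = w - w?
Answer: -481977559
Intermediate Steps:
h(D, w) = -8 (h(D, w) = -8 + (w - w) = -8 + 0 = -8)
r = -481977567 (r = -35127*13721 = -481977567)
r - h(-139, 187) = -481977567 - 1*(-8) = -481977567 + 8 = -481977559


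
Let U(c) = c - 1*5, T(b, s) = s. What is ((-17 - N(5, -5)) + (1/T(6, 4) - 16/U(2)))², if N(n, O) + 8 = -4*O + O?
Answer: 48841/144 ≈ 339.17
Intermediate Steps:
N(n, O) = -8 - 3*O (N(n, O) = -8 + (-4*O + O) = -8 - 3*O)
U(c) = -5 + c (U(c) = c - 5 = -5 + c)
((-17 - N(5, -5)) + (1/T(6, 4) - 16/U(2)))² = ((-17 - (-8 - 3*(-5))) + (1/4 - 16/(-5 + 2)))² = ((-17 - (-8 + 15)) + (1*(¼) - 16/(-3)))² = ((-17 - 1*7) + (¼ - 16*(-⅓)))² = ((-17 - 7) + (¼ + 16/3))² = (-24 + 67/12)² = (-221/12)² = 48841/144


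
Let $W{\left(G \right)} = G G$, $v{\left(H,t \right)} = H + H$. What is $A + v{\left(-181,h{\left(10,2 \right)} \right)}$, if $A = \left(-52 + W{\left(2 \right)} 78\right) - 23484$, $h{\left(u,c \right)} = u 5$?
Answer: $-23586$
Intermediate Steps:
$h{\left(u,c \right)} = 5 u$
$v{\left(H,t \right)} = 2 H$
$W{\left(G \right)} = G^{2}$
$A = -23224$ ($A = \left(-52 + 2^{2} \cdot 78\right) - 23484 = \left(-52 + 4 \cdot 78\right) - 23484 = \left(-52 + 312\right) - 23484 = 260 - 23484 = -23224$)
$A + v{\left(-181,h{\left(10,2 \right)} \right)} = -23224 + 2 \left(-181\right) = -23224 - 362 = -23586$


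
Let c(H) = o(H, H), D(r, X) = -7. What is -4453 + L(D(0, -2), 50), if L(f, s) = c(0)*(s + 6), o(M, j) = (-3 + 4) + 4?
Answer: -4173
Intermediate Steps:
o(M, j) = 5 (o(M, j) = 1 + 4 = 5)
c(H) = 5
L(f, s) = 30 + 5*s (L(f, s) = 5*(s + 6) = 5*(6 + s) = 30 + 5*s)
-4453 + L(D(0, -2), 50) = -4453 + (30 + 5*50) = -4453 + (30 + 250) = -4453 + 280 = -4173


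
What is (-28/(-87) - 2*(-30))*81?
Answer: 141696/29 ≈ 4886.1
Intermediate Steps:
(-28/(-87) - 2*(-30))*81 = (-28*(-1/87) + 60)*81 = (28/87 + 60)*81 = (5248/87)*81 = 141696/29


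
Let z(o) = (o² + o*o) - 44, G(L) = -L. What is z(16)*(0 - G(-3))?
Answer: -1404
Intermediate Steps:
z(o) = -44 + 2*o² (z(o) = (o² + o²) - 44 = 2*o² - 44 = -44 + 2*o²)
z(16)*(0 - G(-3)) = (-44 + 2*16²)*(0 - (-1)*(-3)) = (-44 + 2*256)*(0 - 1*3) = (-44 + 512)*(0 - 3) = 468*(-3) = -1404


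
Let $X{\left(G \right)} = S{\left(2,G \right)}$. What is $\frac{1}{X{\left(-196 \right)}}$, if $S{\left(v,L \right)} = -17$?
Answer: $- \frac{1}{17} \approx -0.058824$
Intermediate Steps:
$X{\left(G \right)} = -17$
$\frac{1}{X{\left(-196 \right)}} = \frac{1}{-17} = - \frac{1}{17}$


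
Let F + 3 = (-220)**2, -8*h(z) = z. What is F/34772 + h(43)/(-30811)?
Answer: 2982693733/2142720184 ≈ 1.3920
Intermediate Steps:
h(z) = -z/8
F = 48397 (F = -3 + (-220)**2 = -3 + 48400 = 48397)
F/34772 + h(43)/(-30811) = 48397/34772 - 1/8*43/(-30811) = 48397*(1/34772) - 43/8*(-1/30811) = 48397/34772 + 43/246488 = 2982693733/2142720184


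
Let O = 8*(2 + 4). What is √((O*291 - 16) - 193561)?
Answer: I*√179609 ≈ 423.8*I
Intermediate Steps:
O = 48 (O = 8*6 = 48)
√((O*291 - 16) - 193561) = √((48*291 - 16) - 193561) = √((13968 - 16) - 193561) = √(13952 - 193561) = √(-179609) = I*√179609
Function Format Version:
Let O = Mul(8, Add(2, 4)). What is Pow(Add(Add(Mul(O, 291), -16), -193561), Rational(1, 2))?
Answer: Mul(I, Pow(179609, Rational(1, 2))) ≈ Mul(423.80, I)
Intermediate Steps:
O = 48 (O = Mul(8, 6) = 48)
Pow(Add(Add(Mul(O, 291), -16), -193561), Rational(1, 2)) = Pow(Add(Add(Mul(48, 291), -16), -193561), Rational(1, 2)) = Pow(Add(Add(13968, -16), -193561), Rational(1, 2)) = Pow(Add(13952, -193561), Rational(1, 2)) = Pow(-179609, Rational(1, 2)) = Mul(I, Pow(179609, Rational(1, 2)))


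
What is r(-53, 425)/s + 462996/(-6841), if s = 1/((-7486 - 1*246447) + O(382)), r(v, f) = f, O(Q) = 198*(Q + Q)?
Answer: -298479620921/6841 ≈ -4.3631e+7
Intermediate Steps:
O(Q) = 396*Q (O(Q) = 198*(2*Q) = 396*Q)
s = -1/102661 (s = 1/((-7486 - 1*246447) + 396*382) = 1/((-7486 - 246447) + 151272) = 1/(-253933 + 151272) = 1/(-102661) = -1/102661 ≈ -9.7408e-6)
r(-53, 425)/s + 462996/(-6841) = 425/(-1/102661) + 462996/(-6841) = 425*(-102661) + 462996*(-1/6841) = -43630925 - 462996/6841 = -298479620921/6841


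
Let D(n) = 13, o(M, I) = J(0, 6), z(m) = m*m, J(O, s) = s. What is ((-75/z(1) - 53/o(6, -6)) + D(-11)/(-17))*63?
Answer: -181209/34 ≈ -5329.7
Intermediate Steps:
z(m) = m²
o(M, I) = 6
((-75/z(1) - 53/o(6, -6)) + D(-11)/(-17))*63 = ((-75/(1²) - 53/6) + 13/(-17))*63 = ((-75/1 - 53*⅙) + 13*(-1/17))*63 = ((-75*1 - 53/6) - 13/17)*63 = ((-75 - 53/6) - 13/17)*63 = (-503/6 - 13/17)*63 = -8629/102*63 = -181209/34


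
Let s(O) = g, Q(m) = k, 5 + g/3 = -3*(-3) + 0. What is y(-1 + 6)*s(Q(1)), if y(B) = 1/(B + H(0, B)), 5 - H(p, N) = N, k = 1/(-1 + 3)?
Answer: 12/5 ≈ 2.4000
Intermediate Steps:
g = 12 (g = -15 + 3*(-3*(-3) + 0) = -15 + 3*(9 + 0) = -15 + 3*9 = -15 + 27 = 12)
k = ½ (k = 1/2 = ½ ≈ 0.50000)
Q(m) = ½
H(p, N) = 5 - N
s(O) = 12
y(B) = ⅕ (y(B) = 1/(B + (5 - B)) = 1/5 = ⅕)
y(-1 + 6)*s(Q(1)) = (⅕)*12 = 12/5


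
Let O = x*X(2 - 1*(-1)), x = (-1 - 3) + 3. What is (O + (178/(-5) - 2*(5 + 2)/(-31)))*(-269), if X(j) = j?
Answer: 1590597/155 ≈ 10262.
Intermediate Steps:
x = -1 (x = -4 + 3 = -1)
O = -3 (O = -(2 - 1*(-1)) = -(2 + 1) = -1*3 = -3)
(O + (178/(-5) - 2*(5 + 2)/(-31)))*(-269) = (-3 + (178/(-5) - 2*(5 + 2)/(-31)))*(-269) = (-3 + (178*(-1/5) - 2*7*(-1/31)))*(-269) = (-3 + (-178/5 - 14*(-1/31)))*(-269) = (-3 + (-178/5 + 14/31))*(-269) = (-3 - 5448/155)*(-269) = -5913/155*(-269) = 1590597/155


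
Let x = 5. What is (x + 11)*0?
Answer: 0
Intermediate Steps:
(x + 11)*0 = (5 + 11)*0 = 16*0 = 0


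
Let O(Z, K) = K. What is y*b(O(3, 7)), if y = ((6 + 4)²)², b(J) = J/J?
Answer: 10000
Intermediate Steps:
b(J) = 1
y = 10000 (y = (10²)² = 100² = 10000)
y*b(O(3, 7)) = 10000*1 = 10000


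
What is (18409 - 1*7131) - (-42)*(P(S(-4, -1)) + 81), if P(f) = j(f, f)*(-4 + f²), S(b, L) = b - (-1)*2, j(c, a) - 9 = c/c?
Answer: 14680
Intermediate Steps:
j(c, a) = 10 (j(c, a) = 9 + c/c = 9 + 1 = 10)
S(b, L) = 2 + b (S(b, L) = b - 1*(-2) = b + 2 = 2 + b)
P(f) = -40 + 10*f² (P(f) = 10*(-4 + f²) = -40 + 10*f²)
(18409 - 1*7131) - (-42)*(P(S(-4, -1)) + 81) = (18409 - 1*7131) - (-42)*((-40 + 10*(2 - 4)²) + 81) = (18409 - 7131) - (-42)*((-40 + 10*(-2)²) + 81) = 11278 - (-42)*((-40 + 10*4) + 81) = 11278 - (-42)*((-40 + 40) + 81) = 11278 - (-42)*(0 + 81) = 11278 - (-42)*81 = 11278 - 1*(-3402) = 11278 + 3402 = 14680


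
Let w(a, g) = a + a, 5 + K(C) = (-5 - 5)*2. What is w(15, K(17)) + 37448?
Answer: 37478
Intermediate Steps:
K(C) = -25 (K(C) = -5 + (-5 - 5)*2 = -5 - 10*2 = -5 - 20 = -25)
w(a, g) = 2*a
w(15, K(17)) + 37448 = 2*15 + 37448 = 30 + 37448 = 37478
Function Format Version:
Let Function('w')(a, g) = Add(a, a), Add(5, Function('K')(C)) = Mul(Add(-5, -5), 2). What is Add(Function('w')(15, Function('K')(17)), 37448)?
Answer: 37478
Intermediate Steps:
Function('K')(C) = -25 (Function('K')(C) = Add(-5, Mul(Add(-5, -5), 2)) = Add(-5, Mul(-10, 2)) = Add(-5, -20) = -25)
Function('w')(a, g) = Mul(2, a)
Add(Function('w')(15, Function('K')(17)), 37448) = Add(Mul(2, 15), 37448) = Add(30, 37448) = 37478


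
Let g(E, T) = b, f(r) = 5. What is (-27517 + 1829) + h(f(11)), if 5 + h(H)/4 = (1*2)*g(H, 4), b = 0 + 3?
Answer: -25684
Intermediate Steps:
b = 3
g(E, T) = 3
h(H) = 4 (h(H) = -20 + 4*((1*2)*3) = -20 + 4*(2*3) = -20 + 4*6 = -20 + 24 = 4)
(-27517 + 1829) + h(f(11)) = (-27517 + 1829) + 4 = -25688 + 4 = -25684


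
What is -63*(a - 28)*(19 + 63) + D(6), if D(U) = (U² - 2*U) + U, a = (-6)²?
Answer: -41298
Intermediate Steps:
a = 36
D(U) = U² - U
-63*(a - 28)*(19 + 63) + D(6) = -63*(36 - 28)*(19 + 63) + 6*(-1 + 6) = -504*82 + 6*5 = -63*656 + 30 = -41328 + 30 = -41298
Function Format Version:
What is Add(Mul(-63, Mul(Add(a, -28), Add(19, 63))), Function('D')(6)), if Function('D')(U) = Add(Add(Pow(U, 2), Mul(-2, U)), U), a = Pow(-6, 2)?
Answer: -41298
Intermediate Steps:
a = 36
Function('D')(U) = Add(Pow(U, 2), Mul(-1, U))
Add(Mul(-63, Mul(Add(a, -28), Add(19, 63))), Function('D')(6)) = Add(Mul(-63, Mul(Add(36, -28), Add(19, 63))), Mul(6, Add(-1, 6))) = Add(Mul(-63, Mul(8, 82)), Mul(6, 5)) = Add(Mul(-63, 656), 30) = Add(-41328, 30) = -41298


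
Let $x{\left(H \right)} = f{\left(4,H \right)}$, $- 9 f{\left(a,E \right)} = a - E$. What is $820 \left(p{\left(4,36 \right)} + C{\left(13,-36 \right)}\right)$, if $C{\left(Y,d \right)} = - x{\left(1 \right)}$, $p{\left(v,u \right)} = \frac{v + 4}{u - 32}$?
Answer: $\frac{5740}{3} \approx 1913.3$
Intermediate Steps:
$f{\left(a,E \right)} = - \frac{a}{9} + \frac{E}{9}$ ($f{\left(a,E \right)} = - \frac{a - E}{9} = - \frac{a}{9} + \frac{E}{9}$)
$x{\left(H \right)} = - \frac{4}{9} + \frac{H}{9}$ ($x{\left(H \right)} = \left(- \frac{1}{9}\right) 4 + \frac{H}{9} = - \frac{4}{9} + \frac{H}{9}$)
$p{\left(v,u \right)} = \frac{4 + v}{-32 + u}$
$C{\left(Y,d \right)} = \frac{1}{3}$ ($C{\left(Y,d \right)} = - (- \frac{4}{9} + \frac{1}{9} \cdot 1) = - (- \frac{4}{9} + \frac{1}{9}) = \left(-1\right) \left(- \frac{1}{3}\right) = \frac{1}{3}$)
$820 \left(p{\left(4,36 \right)} + C{\left(13,-36 \right)}\right) = 820 \left(\frac{4 + 4}{-32 + 36} + \frac{1}{3}\right) = 820 \left(\frac{1}{4} \cdot 8 + \frac{1}{3}\right) = 820 \left(2 + \frac{1}{3}\right) = 820 \cdot \frac{7}{3} = \frac{5740}{3}$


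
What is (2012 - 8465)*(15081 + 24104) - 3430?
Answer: -252864235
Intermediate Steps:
(2012 - 8465)*(15081 + 24104) - 3430 = -6453*39185 - 3430 = -252860805 - 3430 = -252864235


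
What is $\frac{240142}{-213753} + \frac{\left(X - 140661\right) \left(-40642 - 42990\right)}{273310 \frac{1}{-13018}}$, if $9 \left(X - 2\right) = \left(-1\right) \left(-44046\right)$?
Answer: $- \frac{3159488606110784794}{5842083243} \approx -5.4082 \cdot 10^{8}$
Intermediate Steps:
$X = 4896$ ($X = 2 + \frac{\left(-1\right) \left(-44046\right)}{9} = 2 + \frac{1}{9} \cdot 44046 = 2 + 4894 = 4896$)
$\frac{240142}{-213753} + \frac{\left(X - 140661\right) \left(-40642 - 42990\right)}{273310 \frac{1}{-13018}} = \frac{240142}{-213753} + \frac{\left(4896 - 140661\right) \left(-40642 - 42990\right)}{273310 \frac{1}{-13018}} = 240142 \left(- \frac{1}{213753}\right) + \frac{\left(-135765\right) \left(-83632\right)}{273310 \left(- \frac{1}{13018}\right)} = - \frac{240142}{213753} + \frac{11354298480}{- \frac{136655}{6509}} = - \frac{240142}{213753} + 11354298480 \left(- \frac{6509}{136655}\right) = - \frac{240142}{213753} - \frac{14781025761264}{27331} = - \frac{3159488606110784794}{5842083243}$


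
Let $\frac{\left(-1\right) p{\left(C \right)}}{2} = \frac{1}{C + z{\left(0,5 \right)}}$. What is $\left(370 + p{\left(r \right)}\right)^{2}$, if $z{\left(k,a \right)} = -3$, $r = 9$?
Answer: $\frac{1229881}{9} \approx 1.3665 \cdot 10^{5}$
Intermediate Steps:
$p{\left(C \right)} = - \frac{2}{-3 + C}$ ($p{\left(C \right)} = - \frac{2}{C - 3} = - \frac{2}{-3 + C}$)
$\left(370 + p{\left(r \right)}\right)^{2} = \left(370 - \frac{2}{-3 + 9}\right)^{2} = \left(370 - \frac{2}{6}\right)^{2} = \left(370 - \frac{1}{3}\right)^{2} = \left(\frac{1109}{3}\right)^{2} = \frac{1229881}{9}$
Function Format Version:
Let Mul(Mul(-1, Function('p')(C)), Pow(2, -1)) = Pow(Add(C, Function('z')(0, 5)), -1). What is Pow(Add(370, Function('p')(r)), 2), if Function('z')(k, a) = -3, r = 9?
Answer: Rational(1229881, 9) ≈ 1.3665e+5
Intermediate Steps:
Function('p')(C) = Mul(-2, Pow(Add(-3, C), -1)) (Function('p')(C) = Mul(-2, Pow(Add(C, -3), -1)) = Mul(-2, Pow(Add(-3, C), -1)))
Pow(Add(370, Function('p')(r)), 2) = Pow(Add(370, Mul(-2, Pow(Add(-3, 9), -1))), 2) = Pow(Add(370, Mul(-2, Pow(6, -1))), 2) = Pow(Add(370, Mul(-2, Rational(1, 6))), 2) = Pow(Add(370, Rational(-1, 3)), 2) = Pow(Rational(1109, 3), 2) = Rational(1229881, 9)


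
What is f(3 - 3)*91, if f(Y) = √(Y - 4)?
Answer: 182*I ≈ 182.0*I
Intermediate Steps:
f(Y) = √(-4 + Y)
f(3 - 3)*91 = √(-4 + (3 - 3))*91 = √(-4 + 0)*91 = √(-4)*91 = (2*I)*91 = 182*I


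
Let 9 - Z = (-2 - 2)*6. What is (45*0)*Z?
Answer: 0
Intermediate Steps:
Z = 33 (Z = 9 - (-2 - 2)*6 = 9 - (-4)*6 = 9 - 1*(-24) = 9 + 24 = 33)
(45*0)*Z = (45*0)*33 = 0*33 = 0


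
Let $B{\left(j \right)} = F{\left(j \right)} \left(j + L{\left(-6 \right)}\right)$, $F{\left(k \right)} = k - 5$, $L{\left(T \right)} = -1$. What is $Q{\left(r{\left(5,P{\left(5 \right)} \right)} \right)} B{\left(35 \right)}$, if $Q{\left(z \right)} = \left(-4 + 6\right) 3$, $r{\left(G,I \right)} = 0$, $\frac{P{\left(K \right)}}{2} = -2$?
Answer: $6120$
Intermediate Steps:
$F{\left(k \right)} = -5 + k$
$P{\left(K \right)} = -4$ ($P{\left(K \right)} = 2 \left(-2\right) = -4$)
$B{\left(j \right)} = \left(-1 + j\right) \left(-5 + j\right)$ ($B{\left(j \right)} = \left(-5 + j\right) \left(j - 1\right) = \left(-5 + j\right) \left(-1 + j\right) = \left(-1 + j\right) \left(-5 + j\right)$)
$Q{\left(z \right)} = 6$ ($Q{\left(z \right)} = 2 \cdot 3 = 6$)
$Q{\left(r{\left(5,P{\left(5 \right)} \right)} \right)} B{\left(35 \right)} = 6 \left(-1 + 35\right) \left(-5 + 35\right) = 6 \cdot 34 \cdot 30 = 6 \cdot 1020 = 6120$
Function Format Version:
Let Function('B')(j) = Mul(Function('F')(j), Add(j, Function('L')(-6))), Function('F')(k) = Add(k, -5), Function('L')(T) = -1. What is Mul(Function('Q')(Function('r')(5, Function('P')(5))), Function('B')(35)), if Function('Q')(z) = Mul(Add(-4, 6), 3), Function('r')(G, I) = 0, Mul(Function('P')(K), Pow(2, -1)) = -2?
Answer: 6120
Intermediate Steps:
Function('F')(k) = Add(-5, k)
Function('P')(K) = -4 (Function('P')(K) = Mul(2, -2) = -4)
Function('B')(j) = Mul(Add(-1, j), Add(-5, j)) (Function('B')(j) = Mul(Add(-5, j), Add(j, -1)) = Mul(Add(-5, j), Add(-1, j)) = Mul(Add(-1, j), Add(-5, j)))
Function('Q')(z) = 6 (Function('Q')(z) = Mul(2, 3) = 6)
Mul(Function('Q')(Function('r')(5, Function('P')(5))), Function('B')(35)) = Mul(6, Mul(Add(-1, 35), Add(-5, 35))) = Mul(6, Mul(34, 30)) = Mul(6, 1020) = 6120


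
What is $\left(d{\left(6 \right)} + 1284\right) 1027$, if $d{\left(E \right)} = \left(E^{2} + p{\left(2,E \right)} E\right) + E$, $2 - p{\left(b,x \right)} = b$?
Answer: $1361802$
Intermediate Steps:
$p{\left(b,x \right)} = 2 - b$
$d{\left(E \right)} = E + E^{2}$ ($d{\left(E \right)} = \left(E^{2} + \left(2 - 2\right) E\right) + E = \left(E^{2} + 0 E\right) + E = \left(E^{2} + 0\right) + E = E^{2} + E = E + E^{2}$)
$\left(d{\left(6 \right)} + 1284\right) 1027 = \left(6 \left(1 + 6\right) + 1284\right) 1027 = \left(6 \cdot 7 + 1284\right) 1027 = \left(42 + 1284\right) 1027 = 1326 \cdot 1027 = 1361802$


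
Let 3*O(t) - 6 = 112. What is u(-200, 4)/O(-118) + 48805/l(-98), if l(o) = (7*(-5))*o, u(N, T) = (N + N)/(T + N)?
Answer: 577999/40474 ≈ 14.281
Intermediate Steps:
u(N, T) = 2*N/(N + T) (u(N, T) = (2*N)/(N + T) = 2*N/(N + T))
l(o) = -35*o
O(t) = 118/3 (O(t) = 2 + (1/3)*112 = 2 + 112/3 = 118/3)
u(-200, 4)/O(-118) + 48805/l(-98) = (2*(-200)/(-200 + 4))/(118/3) + 48805/((-35*(-98))) = (2*(-200)/(-196))*(3/118) + 48805/3430 = (2*(-200)*(-1/196))*(3/118) + 48805*(1/3430) = (100/49)*(3/118) + 9761/686 = 150/2891 + 9761/686 = 577999/40474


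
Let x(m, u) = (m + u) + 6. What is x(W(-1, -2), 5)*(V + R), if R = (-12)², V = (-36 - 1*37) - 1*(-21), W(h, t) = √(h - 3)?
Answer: 1012 + 184*I ≈ 1012.0 + 184.0*I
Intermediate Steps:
W(h, t) = √(-3 + h)
x(m, u) = 6 + m + u
V = -52 (V = (-36 - 37) + 21 = -73 + 21 = -52)
R = 144
x(W(-1, -2), 5)*(V + R) = (6 + √(-3 - 1) + 5)*(-52 + 144) = (6 + √(-4) + 5)*92 = (6 + 2*I + 5)*92 = (11 + 2*I)*92 = 1012 + 184*I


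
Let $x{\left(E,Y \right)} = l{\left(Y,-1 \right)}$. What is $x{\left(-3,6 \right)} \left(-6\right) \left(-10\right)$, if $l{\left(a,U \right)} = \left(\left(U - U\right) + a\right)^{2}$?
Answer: $2160$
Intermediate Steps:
$l{\left(a,U \right)} = a^{2}$ ($l{\left(a,U \right)} = \left(0 + a\right)^{2} = a^{2}$)
$x{\left(E,Y \right)} = Y^{2}$
$x{\left(-3,6 \right)} \left(-6\right) \left(-10\right) = 6^{2} \left(-6\right) \left(-10\right) = 36 \left(-6\right) \left(-10\right) = \left(-216\right) \left(-10\right) = 2160$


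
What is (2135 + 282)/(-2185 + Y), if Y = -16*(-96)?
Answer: -2417/649 ≈ -3.7242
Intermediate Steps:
Y = 1536
(2135 + 282)/(-2185 + Y) = (2135 + 282)/(-2185 + 1536) = 2417/(-649) = 2417*(-1/649) = -2417/649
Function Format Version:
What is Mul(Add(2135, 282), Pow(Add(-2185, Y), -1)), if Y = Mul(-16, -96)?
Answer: Rational(-2417, 649) ≈ -3.7242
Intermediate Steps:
Y = 1536
Mul(Add(2135, 282), Pow(Add(-2185, Y), -1)) = Mul(Add(2135, 282), Pow(Add(-2185, 1536), -1)) = Mul(2417, Pow(-649, -1)) = Mul(2417, Rational(-1, 649)) = Rational(-2417, 649)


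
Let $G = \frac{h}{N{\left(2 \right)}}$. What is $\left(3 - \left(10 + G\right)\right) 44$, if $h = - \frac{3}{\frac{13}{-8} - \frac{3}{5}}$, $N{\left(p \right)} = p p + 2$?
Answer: $- \frac{28292}{89} \approx -317.89$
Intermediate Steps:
$N{\left(p \right)} = 2 + p^{2}$ ($N{\left(p \right)} = p^{2} + 2 = 2 + p^{2}$)
$h = \frac{120}{89}$ ($h = - \frac{3}{13 \left(- \frac{1}{8}\right) - \frac{3}{5}} = - \frac{3}{- \frac{13}{8} - \frac{3}{5}} = - \frac{3}{- \frac{89}{40}} = \left(-3\right) \left(- \frac{40}{89}\right) = \frac{120}{89} \approx 1.3483$)
$G = \frac{20}{89}$ ($G = \frac{120}{89 \left(2 + 2^{2}\right)} = \frac{120}{89 \left(2 + 4\right)} = \frac{120}{89 \cdot 6} = \frac{120}{89} \cdot \frac{1}{6} = \frac{20}{89} \approx 0.22472$)
$\left(3 - \left(10 + G\right)\right) 44 = \left(3 + \left(\left(-12 + 2\right) - \frac{20}{89}\right)\right) 44 = \left(3 - \frac{910}{89}\right) 44 = \left(- \frac{643}{89}\right) 44 = - \frac{28292}{89}$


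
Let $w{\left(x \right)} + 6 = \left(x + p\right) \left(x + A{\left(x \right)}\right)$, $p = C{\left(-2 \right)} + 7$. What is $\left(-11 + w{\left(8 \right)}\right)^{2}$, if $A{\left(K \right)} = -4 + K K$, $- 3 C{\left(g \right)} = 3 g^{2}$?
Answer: $534361$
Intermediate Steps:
$C{\left(g \right)} = - g^{2}$ ($C{\left(g \right)} = - \frac{3 g^{2}}{3} = - g^{2}$)
$p = 3$ ($p = - \left(-2\right)^{2} + 7 = \left(-1\right) 4 + 7 = -4 + 7 = 3$)
$A{\left(K \right)} = -4 + K^{2}$
$w{\left(x \right)} = -6 + \left(3 + x\right) \left(-4 + x + x^{2}\right)$ ($w{\left(x \right)} = -6 + \left(x + 3\right) \left(x + \left(-4 + x^{2}\right)\right) = -6 + \left(3 + x\right) \left(-4 + x + x^{2}\right)$)
$\left(-11 + w{\left(8 \right)}\right)^{2} = \left(-11 + \left(-18 + 8^{3} - 8 + 4 \cdot 8^{2}\right)\right)^{2} = \left(-11 + \left(-18 + 512 - 8 + 4 \cdot 64\right)\right)^{2} = \left(-11 + \left(-18 + 512 - 8 + 256\right)\right)^{2} = \left(-11 + 742\right)^{2} = 731^{2} = 534361$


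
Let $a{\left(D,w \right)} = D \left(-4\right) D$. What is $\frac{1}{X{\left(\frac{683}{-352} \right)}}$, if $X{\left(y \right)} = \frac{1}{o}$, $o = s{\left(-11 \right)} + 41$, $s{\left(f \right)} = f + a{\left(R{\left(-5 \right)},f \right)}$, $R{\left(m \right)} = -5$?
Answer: $-70$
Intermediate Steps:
$a{\left(D,w \right)} = - 4 D^{2}$ ($a{\left(D,w \right)} = - 4 D D = - 4 D^{2}$)
$s{\left(f \right)} = -100 + f$ ($s{\left(f \right)} = f - 4 \left(-5\right)^{2} = f - 100 = -100 + f$)
$o = -70$ ($o = \left(-100 - 11\right) + 41 = -111 + 41 = -70$)
$X{\left(y \right)} = - \frac{1}{70}$ ($X{\left(y \right)} = \frac{1}{-70} = - \frac{1}{70}$)
$\frac{1}{X{\left(\frac{683}{-352} \right)}} = \frac{1}{- \frac{1}{70}} = -70$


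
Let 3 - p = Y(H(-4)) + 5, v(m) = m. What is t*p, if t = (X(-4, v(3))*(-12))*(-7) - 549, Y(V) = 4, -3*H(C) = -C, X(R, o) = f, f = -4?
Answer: 5310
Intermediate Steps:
X(R, o) = -4
H(C) = C/3 (H(C) = -(-1)*C/3 = C/3)
p = -6 (p = 3 - (4 + 5) = 3 - 1*9 = 3 - 9 = -6)
t = -885 (t = -4*(-12)*(-7) - 549 = 48*(-7) - 549 = -336 - 549 = -885)
t*p = -885*(-6) = 5310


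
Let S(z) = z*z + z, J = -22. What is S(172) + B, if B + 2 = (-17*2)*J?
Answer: 30502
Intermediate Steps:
S(z) = z + z² (S(z) = z² + z = z + z²)
B = 746 (B = -2 - 17*2*(-22) = -2 - 34*(-22) = -2 + 748 = 746)
S(172) + B = 172*(1 + 172) + 746 = 172*173 + 746 = 29756 + 746 = 30502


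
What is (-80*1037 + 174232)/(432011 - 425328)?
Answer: 91272/6683 ≈ 13.657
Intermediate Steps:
(-80*1037 + 174232)/(432011 - 425328) = (-82960 + 174232)/6683 = 91272*(1/6683) = 91272/6683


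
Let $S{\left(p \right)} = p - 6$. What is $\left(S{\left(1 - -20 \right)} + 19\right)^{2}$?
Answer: $1156$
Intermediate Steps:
$S{\left(p \right)} = -6 + p$ ($S{\left(p \right)} = p - 6 = -6 + p$)
$\left(S{\left(1 - -20 \right)} + 19\right)^{2} = \left(\left(-6 + \left(1 - -20\right)\right) + 19\right)^{2} = \left(\left(-6 + \left(1 + \left(-5 + 25\right)\right)\right) + 19\right)^{2} = \left(\left(-6 + \left(1 + 20\right)\right) + 19\right)^{2} = \left(\left(-6 + 21\right) + 19\right)^{2} = \left(15 + 19\right)^{2} = 34^{2} = 1156$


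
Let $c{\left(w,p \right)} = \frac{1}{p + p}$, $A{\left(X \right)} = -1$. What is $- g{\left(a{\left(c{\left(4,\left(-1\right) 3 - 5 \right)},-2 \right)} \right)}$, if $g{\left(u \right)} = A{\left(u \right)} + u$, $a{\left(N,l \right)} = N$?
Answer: $\frac{17}{16} \approx 1.0625$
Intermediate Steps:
$c{\left(w,p \right)} = \frac{1}{2 p}$
$g{\left(u \right)} = -1 + u$
$- g{\left(a{\left(c{\left(4,\left(-1\right) 3 - 5 \right)},-2 \right)} \right)} = - (-1 + \frac{1}{2 \left(\left(-1\right) 3 - 5\right)}) = - (-1 + \frac{1}{2 \left(-3 - 5\right)}) = - (-1 + \frac{1}{2 \left(-8\right)}) = - (-1 + \frac{1}{2} \left(- \frac{1}{8}\right)) = - (-1 - \frac{1}{16}) = \left(-1\right) \left(- \frac{17}{16}\right) = \frac{17}{16}$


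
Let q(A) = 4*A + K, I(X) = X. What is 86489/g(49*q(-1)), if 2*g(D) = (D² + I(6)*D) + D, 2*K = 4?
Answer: 6653/343 ≈ 19.396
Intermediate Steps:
K = 2 (K = (½)*4 = 2)
q(A) = 2 + 4*A (q(A) = 4*A + 2 = 2 + 4*A)
g(D) = D²/2 + 7*D/2 (g(D) = ((D² + 6*D) + D)/2 = (D² + 7*D)/2 = D²/2 + 7*D/2)
86489/g(49*q(-1)) = 86489/(((49*(2 + 4*(-1)))*(7 + 49*(2 + 4*(-1)))/2)) = 86489/(((49*(2 - 4))*(7 + 49*(2 - 4))/2)) = 86489/(((49*(-2))*(7 + 49*(-2))/2)) = 86489/(((½)*(-98)*(7 - 98))) = 86489/(((½)*(-98)*(-91))) = 86489/4459 = 86489*(1/4459) = 6653/343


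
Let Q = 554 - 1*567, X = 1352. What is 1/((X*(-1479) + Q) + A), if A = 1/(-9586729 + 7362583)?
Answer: -2224146/4447449048667 ≈ -5.0009e-7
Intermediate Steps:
Q = -13 (Q = 554 - 567 = -13)
A = -1/2224146 (A = 1/(-2224146) = -1/2224146 ≈ -4.4961e-7)
1/((X*(-1479) + Q) + A) = 1/((1352*(-1479) - 13) - 1/2224146) = 1/((-1999608 - 13) - 1/2224146) = 1/(-1999621 - 1/2224146) = 1/(-4447449048667/2224146) = -2224146/4447449048667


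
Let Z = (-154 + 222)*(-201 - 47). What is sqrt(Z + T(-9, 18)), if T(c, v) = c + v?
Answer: I*sqrt(16855) ≈ 129.83*I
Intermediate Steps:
Z = -16864 (Z = 68*(-248) = -16864)
sqrt(Z + T(-9, 18)) = sqrt(-16864 + (-9 + 18)) = sqrt(-16864 + 9) = sqrt(-16855) = I*sqrt(16855)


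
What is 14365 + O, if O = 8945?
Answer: 23310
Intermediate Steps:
14365 + O = 14365 + 8945 = 23310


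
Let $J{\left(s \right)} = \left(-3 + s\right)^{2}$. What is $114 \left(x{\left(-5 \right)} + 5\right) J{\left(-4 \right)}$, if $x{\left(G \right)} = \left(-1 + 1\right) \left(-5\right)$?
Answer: $27930$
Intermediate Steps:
$x{\left(G \right)} = 0$ ($x{\left(G \right)} = 0 \left(-5\right) = 0$)
$114 \left(x{\left(-5 \right)} + 5\right) J{\left(-4 \right)} = 114 \left(0 + 5\right) \left(-3 - 4\right)^{2} = 114 \cdot 5 \left(-7\right)^{2} = 114 \cdot 5 \cdot 49 = 114 \cdot 245 = 27930$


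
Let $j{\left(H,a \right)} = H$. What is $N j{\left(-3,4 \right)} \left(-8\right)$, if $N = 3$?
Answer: $72$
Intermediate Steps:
$N j{\left(-3,4 \right)} \left(-8\right) = 3 \left(-3\right) \left(-8\right) = \left(-9\right) \left(-8\right) = 72$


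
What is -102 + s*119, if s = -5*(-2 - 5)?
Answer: 4063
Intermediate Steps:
s = 35 (s = -5*(-7) = 35)
-102 + s*119 = -102 + 35*119 = -102 + 4165 = 4063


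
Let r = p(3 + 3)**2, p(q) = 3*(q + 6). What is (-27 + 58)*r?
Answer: 40176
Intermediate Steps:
p(q) = 18 + 3*q (p(q) = 3*(6 + q) = 18 + 3*q)
r = 1296 (r = (18 + 3*(3 + 3))**2 = (18 + 3*6)**2 = (18 + 18)**2 = 36**2 = 1296)
(-27 + 58)*r = (-27 + 58)*1296 = 31*1296 = 40176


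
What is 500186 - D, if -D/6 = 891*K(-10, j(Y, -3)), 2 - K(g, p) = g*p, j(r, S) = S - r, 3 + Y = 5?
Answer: 243578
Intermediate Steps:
Y = 2 (Y = -3 + 5 = 2)
K(g, p) = 2 - g*p
D = 256608 (D = -5346*(2 - 1*(-10)*(-3 - 1*2)) = -5346*(2 - 1*(-10)*(-3 - 2)) = -5346*(2 - 1*(-10)*(-5)) = -5346*(2 - 50) = -5346*(-48) = -6*(-42768) = 256608)
500186 - D = 500186 - 1*256608 = 500186 - 256608 = 243578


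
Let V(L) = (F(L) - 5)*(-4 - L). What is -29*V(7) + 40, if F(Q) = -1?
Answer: -1874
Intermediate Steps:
V(L) = 24 + 6*L (V(L) = (-1 - 5)*(-4 - L) = -6*(-4 - L) = 24 + 6*L)
-29*V(7) + 40 = -29*(24 + 6*7) + 40 = -29*(24 + 42) + 40 = -29*66 + 40 = -1914 + 40 = -1874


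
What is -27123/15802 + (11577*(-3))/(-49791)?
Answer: -267220677/262265794 ≈ -1.0189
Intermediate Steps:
-27123/15802 + (11577*(-3))/(-49791) = -27123*1/15802 - 34731*(-1/49791) = -27123/15802 + 11577/16597 = -267220677/262265794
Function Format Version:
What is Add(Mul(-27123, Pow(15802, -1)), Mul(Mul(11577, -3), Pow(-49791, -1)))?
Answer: Rational(-267220677, 262265794) ≈ -1.0189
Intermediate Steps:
Add(Mul(-27123, Pow(15802, -1)), Mul(Mul(11577, -3), Pow(-49791, -1))) = Add(Mul(-27123, Rational(1, 15802)), Mul(-34731, Rational(-1, 49791))) = Add(Rational(-27123, 15802), Rational(11577, 16597)) = Rational(-267220677, 262265794)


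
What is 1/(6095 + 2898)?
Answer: 1/8993 ≈ 0.00011120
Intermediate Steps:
1/(6095 + 2898) = 1/8993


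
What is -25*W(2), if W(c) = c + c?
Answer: -100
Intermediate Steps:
W(c) = 2*c
-25*W(2) = -50*2 = -25*4 = -100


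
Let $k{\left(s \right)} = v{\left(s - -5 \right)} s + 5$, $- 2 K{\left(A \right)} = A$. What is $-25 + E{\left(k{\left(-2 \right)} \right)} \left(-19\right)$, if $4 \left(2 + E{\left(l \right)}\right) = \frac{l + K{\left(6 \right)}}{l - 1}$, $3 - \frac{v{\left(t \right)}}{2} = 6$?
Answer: $\frac{283}{32} \approx 8.8438$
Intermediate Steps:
$v{\left(t \right)} = -6$ ($v{\left(t \right)} = 6 - 12 = -6$)
$K{\left(A \right)} = - \frac{A}{2}$
$k{\left(s \right)} = 5 - 6 s$ ($k{\left(s \right)} = - 6 s + 5 = 5 - 6 s$)
$E{\left(l \right)} = -2 + \frac{-3 + l}{4 \left(-1 + l\right)}$ ($E{\left(l \right)} = -2 + \frac{\left(l - 3\right) \frac{1}{l - 1}}{4} = -2 + \frac{\left(l - 3\right) \frac{1}{-1 + l}}{4} = -2 + \frac{\left(-3 + l\right) \frac{1}{-1 + l}}{4} = -2 + \frac{\frac{1}{-1 + l} \left(-3 + l\right)}{4} = -2 + \frac{-3 + l}{4 \left(-1 + l\right)}$)
$-25 + E{\left(k{\left(-2 \right)} \right)} \left(-19\right) = -25 + \frac{5 - 7 \left(5 - -12\right)}{4 \left(-1 + \left(5 - -12\right)\right)} \left(-19\right) = -25 + \frac{5 - 7 \left(5 + 12\right)}{4 \left(-1 + \left(5 + 12\right)\right)} \left(-19\right) = -25 + \frac{5 - 119}{4 \left(-1 + 17\right)} \left(-19\right) = -25 + \frac{5 - 119}{4 \cdot 16} \left(-19\right) = -25 + \frac{1}{4} \cdot \frac{1}{16} \left(-114\right) \left(-19\right) = -25 - - \frac{1083}{32} = -25 + \frac{1083}{32} = \frac{283}{32}$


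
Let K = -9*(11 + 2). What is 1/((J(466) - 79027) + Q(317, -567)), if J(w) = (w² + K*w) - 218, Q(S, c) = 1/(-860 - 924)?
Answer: 1784/148765975 ≈ 1.1992e-5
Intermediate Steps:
K = -117 (K = -9*13 = -117)
Q(S, c) = -1/1784 (Q(S, c) = 1/(-1784) = -1/1784)
J(w) = -218 + w² - 117*w (J(w) = (w² - 117*w) - 218 = -218 + w² - 117*w)
1/((J(466) - 79027) + Q(317, -567)) = 1/(((-218 + 466² - 117*466) - 79027) - 1/1784) = 1/(((-218 + 217156 - 54522) - 79027) - 1/1784) = 1/((162416 - 79027) - 1/1784) = 1/(83389 - 1/1784) = 1/(148765975/1784) = 1784/148765975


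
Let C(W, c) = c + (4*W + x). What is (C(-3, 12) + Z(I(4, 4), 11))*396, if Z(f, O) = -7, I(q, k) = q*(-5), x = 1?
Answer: -2376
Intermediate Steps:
C(W, c) = 1 + c + 4*W (C(W, c) = c + (4*W + 1) = c + (1 + 4*W) = 1 + c + 4*W)
I(q, k) = -5*q
(C(-3, 12) + Z(I(4, 4), 11))*396 = ((1 + 12 + 4*(-3)) - 7)*396 = ((1 + 12 - 12) - 7)*396 = (1 - 7)*396 = -6*396 = -2376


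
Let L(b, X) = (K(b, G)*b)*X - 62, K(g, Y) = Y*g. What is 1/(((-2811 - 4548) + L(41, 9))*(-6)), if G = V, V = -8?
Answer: 1/770718 ≈ 1.2975e-6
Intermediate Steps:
G = -8
L(b, X) = -62 - 8*X*b² (L(b, X) = ((-8*b)*b)*X - 62 = (-8*b²)*X - 62 = -8*X*b² - 62 = -62 - 8*X*b²)
1/(((-2811 - 4548) + L(41, 9))*(-6)) = 1/(((-2811 - 4548) + (-62 - 8*9*41²))*(-6)) = 1/((-7359 + (-62 - 8*9*1681))*(-6)) = 1/((-7359 + (-62 - 121032))*(-6)) = 1/((-7359 - 121094)*(-6)) = 1/(-128453*(-6)) = 1/770718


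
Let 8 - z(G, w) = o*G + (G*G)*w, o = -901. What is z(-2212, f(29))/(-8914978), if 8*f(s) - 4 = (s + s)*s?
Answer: 516590476/4457489 ≈ 115.89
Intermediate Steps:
f(s) = ½ + s²/4 (f(s) = ½ + ((s + s)*s)/8 = ½ + ((2*s)*s)/8 = ½ + (2*s²)/8 = ½ + s²/4)
z(G, w) = 8 + 901*G - w*G² (z(G, w) = 8 - (-901*G + (G*G)*w) = 8 - (-901*G + G²*w) = 8 - (-901*G + w*G²) = 8 + (901*G - w*G²) = 8 + 901*G - w*G²)
z(-2212, f(29))/(-8914978) = (8 + 901*(-2212) - 1*(½ + (¼)*29²)*(-2212)²)/(-8914978) = (8 - 1993012 - 1*(½ + (¼)*841)*4892944)*(-1/8914978) = (8 - 1993012 - 1*(½ + 841/4)*4892944)*(-1/8914978) = (8 - 1993012 - 1*843/4*4892944)*(-1/8914978) = (8 - 1993012 - 1031187948)*(-1/8914978) = -1033180952*(-1/8914978) = 516590476/4457489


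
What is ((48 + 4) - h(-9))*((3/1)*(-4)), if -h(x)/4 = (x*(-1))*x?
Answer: 3264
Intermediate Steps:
h(x) = 4*x**2 (h(x) = -4*x*(-1)*x = -4*(-x)*x = -(-4)*x**2 = 4*x**2)
((48 + 4) - h(-9))*((3/1)*(-4)) = ((48 + 4) - 4*(-9)**2)*((3/1)*(-4)) = (52 - 4*81)*((3*1)*(-4)) = (52 - 1*324)*(3*(-4)) = (52 - 324)*(-12) = -272*(-12) = 3264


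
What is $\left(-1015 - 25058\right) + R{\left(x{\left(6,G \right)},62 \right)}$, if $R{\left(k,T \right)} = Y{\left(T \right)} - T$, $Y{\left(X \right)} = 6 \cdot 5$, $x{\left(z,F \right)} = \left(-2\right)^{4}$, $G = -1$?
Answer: $-26105$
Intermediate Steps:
$x{\left(z,F \right)} = 16$
$Y{\left(X \right)} = 30$
$R{\left(k,T \right)} = 30 - T$
$\left(-1015 - 25058\right) + R{\left(x{\left(6,G \right)},62 \right)} = \left(-1015 - 25058\right) + \left(30 - 62\right) = -26073 + \left(30 - 62\right) = -26073 - 32 = -26105$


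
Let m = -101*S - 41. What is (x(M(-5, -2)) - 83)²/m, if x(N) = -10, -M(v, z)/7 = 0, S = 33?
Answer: -8649/3374 ≈ -2.5634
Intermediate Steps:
M(v, z) = 0 (M(v, z) = -7*0 = 0)
m = -3374 (m = -101*33 - 41 = -3333 - 41 = -3374)
(x(M(-5, -2)) - 83)²/m = (-10 - 83)²/(-3374) = (-93)²*(-1/3374) = 8649*(-1/3374) = -8649/3374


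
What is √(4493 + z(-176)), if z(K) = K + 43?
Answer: 2*√1090 ≈ 66.030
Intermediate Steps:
z(K) = 43 + K
√(4493 + z(-176)) = √(4493 + (43 - 176)) = √(4493 - 133) = √4360 = 2*√1090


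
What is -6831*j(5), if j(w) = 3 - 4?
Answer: 6831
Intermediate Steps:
j(w) = -1
-6831*j(5) = -6831*(-1) = 6831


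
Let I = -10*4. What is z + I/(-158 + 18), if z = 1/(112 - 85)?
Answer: 61/189 ≈ 0.32275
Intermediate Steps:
I = -40
z = 1/27 ≈ 0.037037
z + I/(-158 + 18) = 1/27 - 40/(-158 + 18) = 1/27 - 40/(-140) = 1/27 - 1/140*(-40) = 1/27 + 2/7 = 61/189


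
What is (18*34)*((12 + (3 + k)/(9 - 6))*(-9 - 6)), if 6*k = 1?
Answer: -119850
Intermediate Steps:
k = ⅙ (k = (⅙)*1 = ⅙ ≈ 0.16667)
(18*34)*((12 + (3 + k)/(9 - 6))*(-9 - 6)) = (18*34)*((12 + (3 + ⅙)/(9 - 6))*(-9 - 6)) = 612*((12 + (19/6)/3)*(-15)) = 612*((12 + (19/6)*(⅓))*(-15)) = 612*((12 + 19/18)*(-15)) = 612*((235/18)*(-15)) = 612*(-1175/6) = -119850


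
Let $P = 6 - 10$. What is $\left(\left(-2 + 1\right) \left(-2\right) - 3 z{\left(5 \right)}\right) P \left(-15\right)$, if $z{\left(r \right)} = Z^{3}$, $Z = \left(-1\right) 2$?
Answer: $1560$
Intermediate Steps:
$P = -4$
$Z = -2$
$z{\left(r \right)} = -8$ ($z{\left(r \right)} = \left(-2\right)^{3} = -8$)
$\left(\left(-2 + 1\right) \left(-2\right) - 3 z{\left(5 \right)}\right) P \left(-15\right) = \left(\left(-2 + 1\right) \left(-2\right) - -24\right) \left(-4\right) \left(-15\right) = \left(\left(-1\right) \left(-2\right) + 24\right) \left(-4\right) \left(-15\right) = \left(2 + 24\right) \left(-4\right) \left(-15\right) = 26 \left(-4\right) \left(-15\right) = \left(-104\right) \left(-15\right) = 1560$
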